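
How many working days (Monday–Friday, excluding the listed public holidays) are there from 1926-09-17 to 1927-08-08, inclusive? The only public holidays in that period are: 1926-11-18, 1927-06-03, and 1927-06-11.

230 working days

1926-09-17 is a Friday.
From 1926-09-17 to 1927-08-08 is 326 days inclusive.
326 = 7 × 46 + 4, so there are 46 full weeks plus 4 extra days.
Each full week contributes 5 weekdays (Mon–Fri): 46 × 5 = 230.
The 4 extra days are Friday, Saturday, Sunday, Monday — 2 of them qualify.
Total: 230 + 2 = 232.
Holidays: 1926-11-18 (Thu); 1927-06-03 (Fri); 1927-06-11 (Sat).
2 of the 3 holidays fall on weekdays; the rest are weekends and were already excluded.
Business days: 232 − 2 = 230.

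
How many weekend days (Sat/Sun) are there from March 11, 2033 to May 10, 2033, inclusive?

18

March 11, 2033 is a Friday.
That's 61 days from start to end, counting both.
61 = 7 × 8 + 5, so there are 8 full weeks plus 5 extra days.
Each full week contributes 2 weekend days (Sat, Sun): 8 × 2 = 16.
The 5 extra days are Fri, Sat, Sun, Mon, Tue — 2 of them qualify.
Total: 16 + 2 = 18.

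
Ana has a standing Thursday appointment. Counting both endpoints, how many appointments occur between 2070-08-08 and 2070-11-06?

13 Thursdays

2070-08-08 is a Friday.
The range spans 91 days (inclusive of both endpoints).
91 = 7 × 13, so the span is exactly 13 full weeks.
Each full week contributes one Thursday: 13 so far.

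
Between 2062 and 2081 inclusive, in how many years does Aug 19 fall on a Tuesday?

Day of week of August 19 in each year:
2062: Sat, 2063: Sun, 2064: Tue ✓, 2065: Wed, 2066: Thu, 2067: Fri, 2068: Sun, 2069: Mon, 2070: Tue ✓, 2071: Wed, 2072: Fri, 2073: Sat, 2074: Sun, 2075: Mon, 2076: Wed, 2077: Thu, 2078: Fri, 2079: Sat, 2080: Mon, 2081: Tue ✓
Tuesdays: 2064, 2070, 2081.

3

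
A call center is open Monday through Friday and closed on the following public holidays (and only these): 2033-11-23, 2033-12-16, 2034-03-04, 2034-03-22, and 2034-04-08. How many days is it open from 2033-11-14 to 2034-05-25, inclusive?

136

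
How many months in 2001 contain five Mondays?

5

A month has five Mondays exactly when Monday falls within its first (length − 28) days.
Jan: 31 days, starts Mon → 5 of Mon, Tue, Wed ✓
Feb: 28 days, starts Thu → 5 of (none)
Mar: 31 days, starts Thu → 5 of Thu, Fri, Sat
Apr: 30 days, starts Sun → 5 of Sun, Mon ✓
May: 31 days, starts Tue → 5 of Tue, Wed, Thu
Jun: 30 days, starts Fri → 5 of Fri, Sat
Jul: 31 days, starts Sun → 5 of Sun, Mon, Tue ✓
Aug: 31 days, starts Wed → 5 of Wed, Thu, Fri
Sep: 30 days, starts Sat → 5 of Sat, Sun
Oct: 31 days, starts Mon → 5 of Mon, Tue, Wed ✓
Nov: 30 days, starts Thu → 5 of Thu, Fri
Dec: 31 days, starts Sat → 5 of Sat, Sun, Mon ✓
Months with five Mondays: Jan, Apr, Jul, Oct, Dec.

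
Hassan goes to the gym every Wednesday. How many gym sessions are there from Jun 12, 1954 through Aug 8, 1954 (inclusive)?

8

Jun 12, 1954 is a Saturday.
The range spans 58 days (inclusive of both endpoints).
58 = 7 × 8 + 2, so there are 8 full weeks plus 2 extra days.
Each full week contributes one Wednesday: 8 so far.
The 2 extra days are Sat, Sun — none qualify.
Total: 8 + 0 = 8.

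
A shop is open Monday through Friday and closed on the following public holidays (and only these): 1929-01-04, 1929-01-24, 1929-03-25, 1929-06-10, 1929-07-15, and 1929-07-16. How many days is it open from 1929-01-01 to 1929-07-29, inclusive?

144

1929-01-01 is a Tuesday.
From 1929-01-01 to 1929-07-29 is 210 days inclusive.
210 = 7 × 30, so the span is exactly 30 full weeks.
Each full week contributes 5 weekdays (Mon–Fri): 30 × 5 = 150.
Total: 150.
Holidays: 1929-01-04 (Fri); 1929-01-24 (Thu); 1929-03-25 (Mon); 1929-06-10 (Mon); 1929-07-15 (Mon); 1929-07-16 (Tue).
All 6 holidays fall on weekdays, so subtract 6.
Business days: 150 − 6 = 144.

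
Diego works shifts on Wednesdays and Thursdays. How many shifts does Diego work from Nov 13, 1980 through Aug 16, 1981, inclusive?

79

Nov 13, 1980 is a Thursday.
The range spans 277 days (inclusive of both endpoints).
277 = 7 × 39 + 4, so there are 39 full weeks plus 4 extra days.
Each full week contributes 2 days from the set (Wed, Thu): 39 × 2 = 78.
The 4 extra days are Thursday, Friday, Saturday, Sunday — 1 of them qualifies.
Total: 78 + 1 = 79.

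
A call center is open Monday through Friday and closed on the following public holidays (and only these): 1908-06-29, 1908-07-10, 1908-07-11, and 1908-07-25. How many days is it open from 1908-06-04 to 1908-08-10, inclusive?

46

1908-06-04 is a Thursday.
That's 68 days from start to end, counting both.
68 = 7 × 9 + 5, so there are 9 full weeks plus 5 extra days.
Each full week contributes 5 weekdays (Mon–Fri): 9 × 5 = 45.
The 5 extra days are Thursday, Friday, Saturday, Sunday, Monday — 3 of them qualify.
Total: 45 + 3 = 48.
Holidays: 1908-06-29 (Mon); 1908-07-10 (Fri); 1908-07-11 (Sat); 1908-07-25 (Sat).
2 of the 4 holidays fall on weekdays; the rest are weekends and were already excluded.
Business days: 48 − 2 = 46.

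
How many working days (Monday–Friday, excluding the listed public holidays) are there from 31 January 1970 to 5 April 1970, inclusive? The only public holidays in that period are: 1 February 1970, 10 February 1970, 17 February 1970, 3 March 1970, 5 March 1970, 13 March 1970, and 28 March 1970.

31 January 1970 is a Saturday.
That's 65 days from start to end, counting both.
65 = 7 × 9 + 2, so there are 9 full weeks plus 2 extra days.
Each full week contributes 5 weekdays (Mon–Fri): 9 × 5 = 45.
The 2 extra days are Saturday, Sunday — none qualify.
Total: 45 + 0 = 45.
Holidays: 1 February 1970 (Sun); 10 February 1970 (Tue); 17 February 1970 (Tue); 3 March 1970 (Tue); 5 March 1970 (Thu); 13 March 1970 (Fri); 28 March 1970 (Sat).
5 of the 7 holidays fall on weekdays; the rest are weekends and were already excluded.
Business days: 45 − 5 = 40.

40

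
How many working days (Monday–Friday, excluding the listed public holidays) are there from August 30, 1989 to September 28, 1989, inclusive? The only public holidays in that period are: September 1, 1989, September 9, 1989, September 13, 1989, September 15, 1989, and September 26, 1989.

August 30, 1989 is a Wednesday.
The range spans 30 days (inclusive of both endpoints).
30 = 7 × 4 + 2, so there are 4 full weeks plus 2 extra days.
Each full week contributes 5 weekdays (Mon–Fri): 4 × 5 = 20.
The 2 extra days are Wednesday, Thursday — 2 of them qualify.
Total: 20 + 2 = 22.
Holidays: September 1, 1989 (Fri); September 9, 1989 (Sat); September 13, 1989 (Wed); September 15, 1989 (Fri); September 26, 1989 (Tue).
4 of the 5 holidays fall on weekdays; the rest are weekends and were already excluded.
Business days: 22 − 4 = 18.

18 working days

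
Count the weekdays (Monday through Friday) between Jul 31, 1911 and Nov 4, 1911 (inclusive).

Jul 31, 1911 is a Monday.
The range spans 97 days (inclusive of both endpoints).
97 = 7 × 13 + 6, so there are 13 full weeks plus 6 extra days.
Each full week contributes 5 weekdays (Mon–Fri): 13 × 5 = 65.
The 6 extra days are Mon, Tue, Wed, Thu, Fri, Sat — 5 of them qualify.
Total: 65 + 5 = 70.

70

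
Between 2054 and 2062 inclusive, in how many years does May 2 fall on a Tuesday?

Day of week of May 2 in each year:
2054: Sat, 2055: Sun, 2056: Tue ✓, 2057: Wed, 2058: Thu, 2059: Fri, 2060: Sun, 2061: Mon, 2062: Tue ✓
Tuesdays: 2056, 2062.

2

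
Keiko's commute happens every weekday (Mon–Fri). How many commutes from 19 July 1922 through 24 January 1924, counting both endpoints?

397

19 July 1922 is a Wednesday.
From 19 July 1922 to 24 January 1924 is 555 days inclusive.
555 = 7 × 79 + 2, so there are 79 full weeks plus 2 extra days.
Each full week contributes 5 weekdays (Mon–Fri): 79 × 5 = 395.
The 2 extra days are Wednesday, Thursday — 2 of them qualify.
Total: 395 + 2 = 397.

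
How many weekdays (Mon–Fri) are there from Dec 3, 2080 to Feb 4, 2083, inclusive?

Dec 3, 2080 is a Tuesday.
That's 794 days from start to end, counting both.
794 = 7 × 113 + 3, so there are 113 full weeks plus 3 extra days.
Each full week contributes 5 weekdays (Mon–Fri): 113 × 5 = 565.
The 3 extra days are Tuesday, Wednesday, Thursday — 3 of them qualify.
Total: 565 + 3 = 568.

568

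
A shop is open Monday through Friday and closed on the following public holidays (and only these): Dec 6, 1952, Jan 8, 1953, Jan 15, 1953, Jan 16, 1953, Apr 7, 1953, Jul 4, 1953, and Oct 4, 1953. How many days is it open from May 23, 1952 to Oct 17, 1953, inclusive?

May 23, 1952 is a Friday.
That's 513 days from start to end, counting both.
513 = 7 × 73 + 2, so there are 73 full weeks plus 2 extra days.
Each full week contributes 5 weekdays (Mon–Fri): 73 × 5 = 365.
The 2 extra days are Fri, Sat — 1 of them qualifies.
Total: 365 + 1 = 366.
Holidays: Dec 6, 1952 (Sat); Jan 8, 1953 (Thu); Jan 15, 1953 (Thu); Jan 16, 1953 (Fri); Apr 7, 1953 (Tue); Jul 4, 1953 (Sat); Oct 4, 1953 (Sun).
4 of the 7 holidays fall on weekdays; the rest are weekends and were already excluded.
Business days: 366 − 4 = 362.

362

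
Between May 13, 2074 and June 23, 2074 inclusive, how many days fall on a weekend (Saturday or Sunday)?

12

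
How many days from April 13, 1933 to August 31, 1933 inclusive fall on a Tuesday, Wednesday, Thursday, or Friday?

April 13, 1933 is a Thursday.
That's 141 days from start to end, counting both.
141 = 7 × 20 + 1, so there are 20 full weeks plus 1 extra day.
Each full week contributes 4 days from the set (Tue, Wed, Thu, Fri): 20 × 4 = 80.
The 1 extra day is Thu — 1 of them qualifies.
Total: 80 + 1 = 81.

81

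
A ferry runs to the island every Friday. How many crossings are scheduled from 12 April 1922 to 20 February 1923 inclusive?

12 April 1922 is a Wednesday.
The range spans 315 days (inclusive of both endpoints).
315 = 7 × 45, so the span is exactly 45 full weeks.
Each full week contributes one Friday: 45 so far.

45 Fridays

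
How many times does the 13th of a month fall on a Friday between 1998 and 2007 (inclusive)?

17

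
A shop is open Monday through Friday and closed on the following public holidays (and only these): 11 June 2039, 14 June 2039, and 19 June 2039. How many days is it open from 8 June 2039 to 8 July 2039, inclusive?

8 June 2039 is a Wednesday.
That's 31 days from start to end, counting both.
31 = 7 × 4 + 3, so there are 4 full weeks plus 3 extra days.
Each full week contributes 5 weekdays (Mon–Fri): 4 × 5 = 20.
The 3 extra days are Wednesday, Thursday, Friday — 3 of them qualify.
Total: 20 + 3 = 23.
Holidays: 11 June 2039 (Sat); 14 June 2039 (Tue); 19 June 2039 (Sun).
1 of the 3 holidays fall on weekdays; the rest are weekends and were already excluded.
Business days: 23 − 1 = 22.

22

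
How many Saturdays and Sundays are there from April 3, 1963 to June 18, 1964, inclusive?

126

April 3, 1963 is a Wednesday.
The range spans 443 days (inclusive of both endpoints).
443 = 7 × 63 + 2, so there are 63 full weeks plus 2 extra days.
Each full week contributes 2 weekend days (Sat, Sun): 63 × 2 = 126.
The 2 extra days are Wed, Thu — none qualify.
Total: 126 + 0 = 126.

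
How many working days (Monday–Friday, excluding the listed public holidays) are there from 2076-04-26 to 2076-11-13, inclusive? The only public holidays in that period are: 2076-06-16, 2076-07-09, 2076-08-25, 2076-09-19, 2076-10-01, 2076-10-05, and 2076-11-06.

139 working days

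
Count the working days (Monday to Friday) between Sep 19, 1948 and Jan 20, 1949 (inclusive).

Sep 19, 1948 is a Sunday.
From Sep 19, 1948 to Jan 20, 1949 is 124 days inclusive.
124 = 7 × 17 + 5, so there are 17 full weeks plus 5 extra days.
Each full week contributes 5 weekdays (Mon–Fri): 17 × 5 = 85.
The 5 extra days are Sun, Mon, Tue, Wed, Thu — 4 of them qualify.
Total: 85 + 4 = 89.

89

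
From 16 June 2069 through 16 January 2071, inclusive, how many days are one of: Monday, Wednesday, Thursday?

16 June 2069 is a Sunday.
The range spans 580 days (inclusive of both endpoints).
580 = 7 × 82 + 6, so there are 82 full weeks plus 6 extra days.
Each full week contributes 3 days from the set (Mon, Wed, Thu): 82 × 3 = 246.
The 6 extra days are Sunday, Monday, Tuesday, Wednesday, Thursday, Friday — 3 of them qualify.
Total: 246 + 3 = 249.

249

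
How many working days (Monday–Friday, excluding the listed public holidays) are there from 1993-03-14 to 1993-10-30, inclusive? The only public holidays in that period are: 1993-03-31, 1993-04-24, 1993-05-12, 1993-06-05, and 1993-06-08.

162 working days

1993-03-14 is a Sunday.
From 1993-03-14 to 1993-10-30 is 231 days inclusive.
231 = 7 × 33, so the span is exactly 33 full weeks.
Each full week contributes 5 weekdays (Mon–Fri): 33 × 5 = 165.
Holidays: 1993-03-31 (Wed); 1993-04-24 (Sat); 1993-05-12 (Wed); 1993-06-05 (Sat); 1993-06-08 (Tue).
3 of the 5 holidays fall on weekdays; the rest are weekends and were already excluded.
Business days: 165 − 3 = 162.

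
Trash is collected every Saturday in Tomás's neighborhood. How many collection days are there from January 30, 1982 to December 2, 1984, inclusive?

149 Saturdays

January 30, 1982 is a Saturday.
That's 1038 days from start to end, counting both.
1038 = 7 × 148 + 2, so there are 148 full weeks plus 2 extra days.
Each full week contributes one Saturday: 148 so far.
The 2 extra days are Sat, Sun — 1 of them qualifies.
Total: 148 + 1 = 149.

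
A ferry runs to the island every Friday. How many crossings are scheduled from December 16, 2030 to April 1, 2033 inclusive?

December 16, 2030 is a Monday.
From December 16, 2030 to April 1, 2033 is 838 days inclusive.
838 = 7 × 119 + 5, so there are 119 full weeks plus 5 extra days.
Each full week contributes one Friday: 119 so far.
The 5 extra days are Monday, Tuesday, Wednesday, Thursday, Friday — 1 of them qualifies.
Total: 119 + 1 = 120.

120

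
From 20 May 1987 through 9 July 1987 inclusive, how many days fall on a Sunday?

20 May 1987 is a Wednesday.
The range spans 51 days (inclusive of both endpoints).
51 = 7 × 7 + 2, so there are 7 full weeks plus 2 extra days.
Each full week contributes one Sunday: 7 so far.
The 2 extra days are Wed, Thu — none qualify.
Total: 7 + 0 = 7.

7 Sundays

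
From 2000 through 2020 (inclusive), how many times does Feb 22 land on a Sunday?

3

Day of week of February 22 in each year:
2000: Tue, 2001: Thu, 2002: Fri, 2003: Sat, 2004: Sun ✓, 2005: Tue, 2006: Wed, 2007: Thu, 2008: Fri, 2009: Sun ✓, 2010: Mon, 2011: Tue, 2012: Wed, 2013: Fri, 2014: Sat, 2015: Sun ✓, 2016: Mon, 2017: Wed, 2018: Thu, 2019: Fri, 2020: Sat
Sundays: 2004, 2009, 2015.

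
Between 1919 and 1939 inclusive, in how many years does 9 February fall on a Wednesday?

Day of week of February 9 in each year:
1919: Sun, 1920: Mon, 1921: Wed ✓, 1922: Thu, 1923: Fri, 1924: Sat, 1925: Mon, 1926: Tue, 1927: Wed ✓, 1928: Thu, 1929: Sat, 1930: Sun, 1931: Mon, 1932: Tue, 1933: Thu, 1934: Fri, 1935: Sat, 1936: Sun, 1937: Tue, 1938: Wed ✓, 1939: Thu
Wednesdays: 1921, 1927, 1938.

3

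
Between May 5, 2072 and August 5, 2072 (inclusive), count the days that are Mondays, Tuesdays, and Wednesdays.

39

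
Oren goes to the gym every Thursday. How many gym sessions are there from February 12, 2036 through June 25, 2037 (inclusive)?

72

February 12, 2036 is a Tuesday.
The range spans 500 days (inclusive of both endpoints).
500 = 7 × 71 + 3, so there are 71 full weeks plus 3 extra days.
Each full week contributes one Thursday: 71 so far.
The 3 extra days are Tue, Wed, Thu — 1 of them qualifies.
Total: 71 + 1 = 72.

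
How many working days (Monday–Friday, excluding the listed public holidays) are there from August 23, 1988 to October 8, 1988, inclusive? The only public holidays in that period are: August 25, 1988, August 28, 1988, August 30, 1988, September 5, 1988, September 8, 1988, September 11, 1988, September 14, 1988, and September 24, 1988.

August 23, 1988 is a Tuesday.
The range spans 47 days (inclusive of both endpoints).
47 = 7 × 6 + 5, so there are 6 full weeks plus 5 extra days.
Each full week contributes 5 weekdays (Mon–Fri): 6 × 5 = 30.
The 5 extra days are Tuesday, Wednesday, Thursday, Friday, Saturday — 4 of them qualify.
Total: 30 + 4 = 34.
Holidays: August 25, 1988 (Thu); August 28, 1988 (Sun); August 30, 1988 (Tue); September 5, 1988 (Mon); September 8, 1988 (Thu); September 11, 1988 (Sun); September 14, 1988 (Wed); September 24, 1988 (Sat).
5 of the 8 holidays fall on weekdays; the rest are weekends and were already excluded.
Business days: 34 − 5 = 29.

29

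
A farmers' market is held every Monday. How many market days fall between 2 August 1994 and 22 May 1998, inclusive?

2 August 1994 is a Tuesday.
From 2 August 1994 to 22 May 1998 is 1390 days inclusive.
1390 = 7 × 198 + 4, so there are 198 full weeks plus 4 extra days.
Each full week contributes one Monday: 198 so far.
The 4 extra days are Tue, Wed, Thu, Fri — none qualify.
Total: 198 + 0 = 198.

198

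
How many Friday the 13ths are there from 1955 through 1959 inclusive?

Friday-the-13ths by year:
1955: May
1956: Jan, Apr, Jul
1957: Sep, Dec
1958: Jun
1959: Feb, Mar, Nov

10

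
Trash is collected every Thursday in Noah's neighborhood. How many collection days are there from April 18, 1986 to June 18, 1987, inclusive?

61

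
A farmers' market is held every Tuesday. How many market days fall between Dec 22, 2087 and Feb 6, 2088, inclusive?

7 Tuesdays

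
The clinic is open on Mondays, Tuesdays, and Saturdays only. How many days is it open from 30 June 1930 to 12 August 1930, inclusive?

30 June 1930 is a Monday.
From 30 June 1930 to 12 August 1930 is 44 days inclusive.
44 = 7 × 6 + 2, so there are 6 full weeks plus 2 extra days.
Each full week contributes 3 days from the set (Mon, Tue, Sat): 6 × 3 = 18.
The 2 extra days are Mon, Tue — 2 of them qualify.
Total: 18 + 2 = 20.

20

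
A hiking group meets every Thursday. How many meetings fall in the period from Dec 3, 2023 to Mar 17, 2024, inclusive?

Dec 3, 2023 is a Sunday.
The range spans 106 days (inclusive of both endpoints).
106 = 7 × 15 + 1, so there are 15 full weeks plus 1 extra day.
Each full week contributes one Thursday: 15 so far.
The 1 extra day is Sun — none qualify.
Total: 15 + 0 = 15.

15 Thursdays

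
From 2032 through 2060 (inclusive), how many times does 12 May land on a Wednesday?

5

Day of week of May 12 in each year:
2032: Wed ✓, 2033: Thu, 2034: Fri, 2035: Sat, 2036: Mon, 2037: Tue, 2038: Wed ✓, 2039: Thu, 2040: Sat, 2041: Sun, 2042: Mon, 2043: Tue, 2044: Thu, 2045: Fri, 2046: Sat, 2047: Sun, 2048: Tue, 2049: Wed ✓, 2050: Thu, 2051: Fri, 2052: Sun, 2053: Mon, 2054: Tue, 2055: Wed ✓, 2056: Fri, 2057: Sat, 2058: Sun, 2059: Mon, 2060: Wed ✓
Wednesdays: 2032, 2038, 2049, 2055, 2060.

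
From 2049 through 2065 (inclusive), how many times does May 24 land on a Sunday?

Day of week of May 24 in each year:
2049: Mon, 2050: Tue, 2051: Wed, 2052: Fri, 2053: Sat, 2054: Sun ✓, 2055: Mon, 2056: Wed, 2057: Thu, 2058: Fri, 2059: Sat, 2060: Mon, 2061: Tue, 2062: Wed, 2063: Thu, 2064: Sat, 2065: Sun ✓
Sundays: 2054, 2065.

2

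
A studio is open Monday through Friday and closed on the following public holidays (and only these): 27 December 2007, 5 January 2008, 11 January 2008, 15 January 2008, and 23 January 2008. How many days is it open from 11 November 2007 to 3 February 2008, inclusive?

56 business days

11 November 2007 is a Sunday.
The range spans 85 days (inclusive of both endpoints).
85 = 7 × 12 + 1, so there are 12 full weeks plus 1 extra day.
Each full week contributes 5 weekdays (Mon–Fri): 12 × 5 = 60.
The 1 extra day is Sunday — none qualify.
Total: 60 + 0 = 60.
Holidays: 27 December 2007 (Thu); 5 January 2008 (Sat); 11 January 2008 (Fri); 15 January 2008 (Tue); 23 January 2008 (Wed).
4 of the 5 holidays fall on weekdays; the rest are weekends and were already excluded.
Business days: 60 − 4 = 56.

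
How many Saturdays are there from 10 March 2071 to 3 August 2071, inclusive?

21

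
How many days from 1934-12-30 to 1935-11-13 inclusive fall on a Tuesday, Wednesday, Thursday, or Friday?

182

1934-12-30 is a Sunday.
From 1934-12-30 to 1935-11-13 is 319 days inclusive.
319 = 7 × 45 + 4, so there are 45 full weeks plus 4 extra days.
Each full week contributes 4 days from the set (Tue, Wed, Thu, Fri): 45 × 4 = 180.
The 4 extra days are Sun, Mon, Tue, Wed — 2 of them qualify.
Total: 180 + 2 = 182.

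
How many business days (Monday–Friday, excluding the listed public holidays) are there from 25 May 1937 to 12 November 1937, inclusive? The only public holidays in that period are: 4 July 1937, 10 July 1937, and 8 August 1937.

25 May 1937 is a Tuesday.
From 25 May 1937 to 12 November 1937 is 172 days inclusive.
172 = 7 × 24 + 4, so there are 24 full weeks plus 4 extra days.
Each full week contributes 5 weekdays (Mon–Fri): 24 × 5 = 120.
The 4 extra days are Tue, Wed, Thu, Fri — 4 of them qualify.
Total: 120 + 4 = 124.
Holidays: 4 July 1937 (Sun); 10 July 1937 (Sat); 8 August 1937 (Sun).
None of the 3 holidays fall on a weekday, so nothing to subtract.
Business days: 124 − 0 = 124.

124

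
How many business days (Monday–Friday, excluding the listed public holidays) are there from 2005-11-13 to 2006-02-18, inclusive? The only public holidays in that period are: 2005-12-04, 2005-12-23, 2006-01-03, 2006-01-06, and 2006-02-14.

66

2005-11-13 is a Sunday.
From 2005-11-13 to 2006-02-18 is 98 days inclusive.
98 = 7 × 14, so the span is exactly 14 full weeks.
Each full week contributes 5 weekdays (Mon–Fri): 14 × 5 = 70.
Holidays: 2005-12-04 (Sun); 2005-12-23 (Fri); 2006-01-03 (Tue); 2006-01-06 (Fri); 2006-02-14 (Tue).
4 of the 5 holidays fall on weekdays; the rest are weekends and were already excluded.
Business days: 70 − 4 = 66.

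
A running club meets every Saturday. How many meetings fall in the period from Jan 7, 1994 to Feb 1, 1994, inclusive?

Jan 7, 1994 is a Friday.
That's 26 days from start to end, counting both.
26 = 7 × 3 + 5, so there are 3 full weeks plus 5 extra days.
Each full week contributes one Saturday: 3 so far.
The 5 extra days are Fri, Sat, Sun, Mon, Tue — 1 of them qualifies.
Total: 3 + 1 = 4.

4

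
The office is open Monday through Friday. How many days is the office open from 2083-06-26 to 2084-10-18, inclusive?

2083-06-26 is a Saturday.
That's 481 days from start to end, counting both.
481 = 7 × 68 + 5, so there are 68 full weeks plus 5 extra days.
Each full week contributes 5 weekdays (Mon–Fri): 68 × 5 = 340.
The 5 extra days are Saturday, Sunday, Monday, Tuesday, Wednesday — 3 of them qualify.
Total: 340 + 3 = 343.

343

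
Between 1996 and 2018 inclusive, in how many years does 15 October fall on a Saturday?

3

Day of week of October 15 in each year:
1996: Tue, 1997: Wed, 1998: Thu, 1999: Fri, 2000: Sun, 2001: Mon, 2002: Tue, 2003: Wed, 2004: Fri, 2005: Sat ✓, 2006: Sun, 2007: Mon, 2008: Wed, 2009: Thu, 2010: Fri, 2011: Sat ✓, 2012: Mon, 2013: Tue, 2014: Wed, 2015: Thu, 2016: Sat ✓, 2017: Sun, 2018: Mon
Saturdays: 2005, 2011, 2016.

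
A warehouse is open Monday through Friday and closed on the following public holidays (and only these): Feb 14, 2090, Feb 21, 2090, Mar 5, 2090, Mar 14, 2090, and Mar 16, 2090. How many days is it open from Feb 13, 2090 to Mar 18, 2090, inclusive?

21

Feb 13, 2090 is a Monday.
That's 34 days from start to end, counting both.
34 = 7 × 4 + 6, so there are 4 full weeks plus 6 extra days.
Each full week contributes 5 weekdays (Mon–Fri): 4 × 5 = 20.
The 6 extra days are Monday, Tuesday, Wednesday, Thursday, Friday, Saturday — 5 of them qualify.
Total: 20 + 5 = 25.
Holidays: Feb 14, 2090 (Tue); Feb 21, 2090 (Tue); Mar 5, 2090 (Sun); Mar 14, 2090 (Tue); Mar 16, 2090 (Thu).
4 of the 5 holidays fall on weekdays; the rest are weekends and were already excluded.
Business days: 25 − 4 = 21.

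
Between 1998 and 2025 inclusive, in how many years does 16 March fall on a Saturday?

Day of week of March 16 in each year:
1998: Mon, 1999: Tue, 2000: Thu, 2001: Fri, 2002: Sat ✓, 2003: Sun, 2004: Tue, 2005: Wed, 2006: Thu, 2007: Fri, 2008: Sun, 2009: Mon, 2010: Tue, 2011: Wed, 2012: Fri, 2013: Sat ✓, 2014: Sun, 2015: Mon, 2016: Wed, 2017: Thu, 2018: Fri, 2019: Sat ✓, 2020: Mon, 2021: Tue, 2022: Wed, 2023: Thu, 2024: Sat ✓, 2025: Sun
Saturdays: 2002, 2013, 2019, 2024.

4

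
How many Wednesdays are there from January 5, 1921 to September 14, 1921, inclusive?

37 Wednesdays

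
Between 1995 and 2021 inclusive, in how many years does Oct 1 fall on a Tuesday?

4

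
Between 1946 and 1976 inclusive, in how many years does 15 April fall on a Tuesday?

Day of week of April 15 in each year:
1946: Mon, 1947: Tue ✓, 1948: Thu, 1949: Fri, 1950: Sat, 1951: Sun, 1952: Tue ✓, 1953: Wed, 1954: Thu, 1955: Fri, 1956: Sun, 1957: Mon, 1958: Tue ✓, 1959: Wed, 1960: Fri, 1961: Sat, 1962: Sun, 1963: Mon, 1964: Wed, 1965: Thu, 1966: Fri, 1967: Sat, 1968: Mon, 1969: Tue ✓, 1970: Wed, 1971: Thu, 1972: Sat, 1973: Sun, 1974: Mon, 1975: Tue ✓, 1976: Thu
Tuesdays: 1947, 1952, 1958, 1969, 1975.

5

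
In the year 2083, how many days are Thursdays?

January 1, 2083 is a Friday.
From January 1, 2083 to December 31, 2083 is 365 days inclusive.
365 = 7 × 52 + 1, so there are 52 full weeks plus 1 extra day.
Each full week contributes one Thursday: 52 so far.
The 1 extra day is Friday — none qualify.
Total: 52 + 0 = 52.

52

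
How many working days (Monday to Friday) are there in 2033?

260

1 January 2033 is a Saturday.
From 1 January 2033 to 31 December 2033 is 365 days inclusive.
365 = 7 × 52 + 1, so there are 52 full weeks plus 1 extra day.
Each full week contributes 5 weekdays (Mon–Fri): 52 × 5 = 260.
The 1 extra day is Sat — none qualify.
Total: 260 + 0 = 260.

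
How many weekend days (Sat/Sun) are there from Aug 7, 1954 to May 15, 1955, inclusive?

Aug 7, 1954 is a Saturday.
From Aug 7, 1954 to May 15, 1955 is 282 days inclusive.
282 = 7 × 40 + 2, so there are 40 full weeks plus 2 extra days.
Each full week contributes 2 weekend days (Sat, Sun): 40 × 2 = 80.
The 2 extra days are Saturday, Sunday — 2 of them qualify.
Total: 80 + 2 = 82.

82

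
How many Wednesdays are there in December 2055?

5

2055-12-01 is a Wednesday.
That's 31 days from start to end, counting both.
31 = 7 × 4 + 3, so there are 4 full weeks plus 3 extra days.
Each full week contributes one Wednesday: 4 so far.
The 3 extra days are Wednesday, Thursday, Friday — 1 of them qualifies.
Total: 4 + 1 = 5.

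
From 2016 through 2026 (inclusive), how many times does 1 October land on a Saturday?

Day of week of October 1 in each year:
2016: Sat ✓, 2017: Sun, 2018: Mon, 2019: Tue, 2020: Thu, 2021: Fri, 2022: Sat ✓, 2023: Sun, 2024: Tue, 2025: Wed, 2026: Thu
Saturdays: 2016, 2022.

2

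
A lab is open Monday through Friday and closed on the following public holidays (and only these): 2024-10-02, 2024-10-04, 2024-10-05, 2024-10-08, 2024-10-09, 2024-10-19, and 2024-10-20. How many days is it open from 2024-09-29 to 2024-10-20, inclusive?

11

2024-09-29 is a Sunday.
The range spans 22 days (inclusive of both endpoints).
22 = 7 × 3 + 1, so there are 3 full weeks plus 1 extra day.
Each full week contributes 5 weekdays (Mon–Fri): 3 × 5 = 15.
The 1 extra day is Sunday — none qualify.
Total: 15 + 0 = 15.
Holidays: 2024-10-02 (Wed); 2024-10-04 (Fri); 2024-10-05 (Sat); 2024-10-08 (Tue); 2024-10-09 (Wed); 2024-10-19 (Sat); 2024-10-20 (Sun).
4 of the 7 holidays fall on weekdays; the rest are weekends and were already excluded.
Business days: 15 − 4 = 11.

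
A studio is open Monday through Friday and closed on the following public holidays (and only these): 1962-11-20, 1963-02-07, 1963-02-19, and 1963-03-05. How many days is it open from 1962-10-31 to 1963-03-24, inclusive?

1962-10-31 is a Wednesday.
The range spans 145 days (inclusive of both endpoints).
145 = 7 × 20 + 5, so there are 20 full weeks plus 5 extra days.
Each full week contributes 5 weekdays (Mon–Fri): 20 × 5 = 100.
The 5 extra days are Wednesday, Thursday, Friday, Saturday, Sunday — 3 of them qualify.
Total: 100 + 3 = 103.
Holidays: 1962-11-20 (Tue); 1963-02-07 (Thu); 1963-02-19 (Tue); 1963-03-05 (Tue).
All 4 holidays fall on weekdays, so subtract 4.
Business days: 103 − 4 = 99.

99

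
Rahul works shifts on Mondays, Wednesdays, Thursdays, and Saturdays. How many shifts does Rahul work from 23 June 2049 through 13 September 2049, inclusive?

23 June 2049 is a Wednesday.
That's 83 days from start to end, counting both.
83 = 7 × 11 + 6, so there are 11 full weeks plus 6 extra days.
Each full week contributes 4 days from the set (Mon, Wed, Thu, Sat): 11 × 4 = 44.
The 6 extra days are Wednesday, Thursday, Friday, Saturday, Sunday, Monday — 4 of them qualify.
Total: 44 + 4 = 48.

48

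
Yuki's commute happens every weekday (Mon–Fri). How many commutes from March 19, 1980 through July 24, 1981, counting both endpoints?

March 19, 1980 is a Wednesday.
The range spans 493 days (inclusive of both endpoints).
493 = 7 × 70 + 3, so there are 70 full weeks plus 3 extra days.
Each full week contributes 5 weekdays (Mon–Fri): 70 × 5 = 350.
The 3 extra days are Wednesday, Thursday, Friday — 3 of them qualify.
Total: 350 + 3 = 353.

353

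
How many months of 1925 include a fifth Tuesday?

4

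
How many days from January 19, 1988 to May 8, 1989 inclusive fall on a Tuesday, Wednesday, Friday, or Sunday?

January 19, 1988 is a Tuesday.
From January 19, 1988 to May 8, 1989 is 476 days inclusive.
476 = 7 × 68, so the span is exactly 68 full weeks.
Each full week contributes 4 days from the set (Tue, Wed, Fri, Sun): 68 × 4 = 272.
Total: 272.

272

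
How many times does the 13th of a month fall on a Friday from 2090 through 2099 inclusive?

Friday-the-13ths by year:
2090: Jan, Oct
2091: Apr, Jul
2092: Jun
2093: Feb, Mar, Nov
2094: Aug
2095: May
2096: Jan, Apr, Jul
2097: Sep, Dec
2098: Jun
2099: Feb, Mar, Nov

19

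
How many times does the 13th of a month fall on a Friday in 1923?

The 13th falls on a Friday when the month's 13th has weekday Fri.
Jan 13 is Sat; Feb 13 is Tue; Mar 13 is Tue; Apr 13 is Fri ✓; May 13 is Sun; Jun 13 is Wed; Jul 13 is Fri ✓; Aug 13 is Mon; Sep 13 is Thu; Oct 13 is Sat; Nov 13 is Tue; Dec 13 is Thu.
Friday the 13ths: Apr, Jul.

2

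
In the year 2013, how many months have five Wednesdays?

4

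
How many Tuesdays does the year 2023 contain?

52

January 1, 2023 is a Sunday.
That's 365 days from start to end, counting both.
365 = 7 × 52 + 1, so there are 52 full weeks plus 1 extra day.
Each full week contributes one Tuesday: 52 so far.
The 1 extra day is Sun — none qualify.
Total: 52 + 0 = 52.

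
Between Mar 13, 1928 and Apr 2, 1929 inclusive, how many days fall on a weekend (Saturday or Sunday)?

110

Mar 13, 1928 is a Tuesday.
The range spans 386 days (inclusive of both endpoints).
386 = 7 × 55 + 1, so there are 55 full weeks plus 1 extra day.
Each full week contributes 2 weekend days (Sat, Sun): 55 × 2 = 110.
The 1 extra day is Tuesday — none qualify.
Total: 110 + 0 = 110.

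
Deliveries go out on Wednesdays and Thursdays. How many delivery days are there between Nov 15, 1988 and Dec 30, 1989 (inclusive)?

Nov 15, 1988 is a Tuesday.
The range spans 411 days (inclusive of both endpoints).
411 = 7 × 58 + 5, so there are 58 full weeks plus 5 extra days.
Each full week contributes 2 days from the set (Wed, Thu): 58 × 2 = 116.
The 5 extra days are Tue, Wed, Thu, Fri, Sat — 2 of them qualify.
Total: 116 + 2 = 118.

118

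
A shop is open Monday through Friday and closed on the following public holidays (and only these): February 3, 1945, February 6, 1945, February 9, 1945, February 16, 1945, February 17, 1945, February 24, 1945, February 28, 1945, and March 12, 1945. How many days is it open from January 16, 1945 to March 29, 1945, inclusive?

January 16, 1945 is a Tuesday.
The range spans 73 days (inclusive of both endpoints).
73 = 7 × 10 + 3, so there are 10 full weeks plus 3 extra days.
Each full week contributes 5 weekdays (Mon–Fri): 10 × 5 = 50.
The 3 extra days are Tue, Wed, Thu — 3 of them qualify.
Total: 50 + 3 = 53.
Holidays: February 3, 1945 (Sat); February 6, 1945 (Tue); February 9, 1945 (Fri); February 16, 1945 (Fri); February 17, 1945 (Sat); February 24, 1945 (Sat); February 28, 1945 (Wed); March 12, 1945 (Mon).
5 of the 8 holidays fall on weekdays; the rest are weekends and were already excluded.
Business days: 53 − 5 = 48.

48 business days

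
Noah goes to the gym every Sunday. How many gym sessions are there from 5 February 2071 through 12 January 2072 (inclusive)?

49

5 February 2071 is a Thursday.
The range spans 342 days (inclusive of both endpoints).
342 = 7 × 48 + 6, so there are 48 full weeks plus 6 extra days.
Each full week contributes one Sunday: 48 so far.
The 6 extra days are Thursday, Friday, Saturday, Sunday, Monday, Tuesday — 1 of them qualifies.
Total: 48 + 1 = 49.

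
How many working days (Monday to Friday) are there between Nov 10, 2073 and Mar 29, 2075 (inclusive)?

361 weekdays

Nov 10, 2073 is a Friday.
That's 505 days from start to end, counting both.
505 = 7 × 72 + 1, so there are 72 full weeks plus 1 extra day.
Each full week contributes 5 weekdays (Mon–Fri): 72 × 5 = 360.
The 1 extra day is Friday — 1 of them qualifies.
Total: 360 + 1 = 361.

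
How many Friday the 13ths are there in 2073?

2

The 13th falls on a Friday when the month's 13th has weekday Fri.
Jan 13 is Fri ✓; Feb 13 is Mon; Mar 13 is Mon; Apr 13 is Thu; May 13 is Sat; Jun 13 is Tue; Jul 13 is Thu; Aug 13 is Sun; Sep 13 is Wed; Oct 13 is Fri ✓; Nov 13 is Mon; Dec 13 is Wed.
Friday the 13ths: Jan, Oct.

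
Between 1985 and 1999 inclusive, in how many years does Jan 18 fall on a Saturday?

3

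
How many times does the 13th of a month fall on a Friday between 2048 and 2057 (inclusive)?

Friday-the-13ths by year:
2048: Mar, Nov
2049: Aug
2050: May
2051: Jan, Oct
2052: Sep, Dec
2053: Jun
2054: Feb, Mar, Nov
2055: Aug
2056: Oct
2057: Apr, Jul

16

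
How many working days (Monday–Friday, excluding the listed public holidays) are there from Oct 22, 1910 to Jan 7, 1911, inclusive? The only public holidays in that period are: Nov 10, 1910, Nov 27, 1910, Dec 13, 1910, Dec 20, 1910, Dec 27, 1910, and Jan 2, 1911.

Oct 22, 1910 is a Saturday.
That's 78 days from start to end, counting both.
78 = 7 × 11 + 1, so there are 11 full weeks plus 1 extra day.
Each full week contributes 5 weekdays (Mon–Fri): 11 × 5 = 55.
The 1 extra day is Sat — none qualify.
Total: 55 + 0 = 55.
Holidays: Nov 10, 1910 (Thu); Nov 27, 1910 (Sun); Dec 13, 1910 (Tue); Dec 20, 1910 (Tue); Dec 27, 1910 (Tue); Jan 2, 1911 (Mon).
5 of the 6 holidays fall on weekdays; the rest are weekends and were already excluded.
Business days: 55 − 5 = 50.

50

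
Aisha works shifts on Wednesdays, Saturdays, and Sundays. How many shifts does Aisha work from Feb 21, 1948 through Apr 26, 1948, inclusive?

Feb 21, 1948 is a Saturday.
The range spans 66 days (inclusive of both endpoints).
66 = 7 × 9 + 3, so there are 9 full weeks plus 3 extra days.
Each full week contributes 3 days from the set (Wed, Sat, Sun): 9 × 3 = 27.
The 3 extra days are Sat, Sun, Mon — 2 of them qualify.
Total: 27 + 2 = 29.

29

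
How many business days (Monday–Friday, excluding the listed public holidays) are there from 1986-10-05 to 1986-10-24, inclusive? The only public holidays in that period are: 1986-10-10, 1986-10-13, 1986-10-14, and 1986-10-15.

11 business days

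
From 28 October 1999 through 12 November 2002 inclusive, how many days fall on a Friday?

28 October 1999 is a Thursday.
From 28 October 1999 to 12 November 2002 is 1112 days inclusive.
1112 = 7 × 158 + 6, so there are 158 full weeks plus 6 extra days.
Each full week contributes one Friday: 158 so far.
The 6 extra days are Thu, Fri, Sat, Sun, Mon, Tue — 1 of them qualifies.
Total: 158 + 1 = 159.

159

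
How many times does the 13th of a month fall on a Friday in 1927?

The 13th falls on a Friday when the month's 13th has weekday Fri.
Jan 13 is Thu; Feb 13 is Sun; Mar 13 is Sun; Apr 13 is Wed; May 13 is Fri ✓; Jun 13 is Mon; Jul 13 is Wed; Aug 13 is Sat; Sep 13 is Tue; Oct 13 is Thu; Nov 13 is Sun; Dec 13 is Tue.
Friday the 13ths: May.

1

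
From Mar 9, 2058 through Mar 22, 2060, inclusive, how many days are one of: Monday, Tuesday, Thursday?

319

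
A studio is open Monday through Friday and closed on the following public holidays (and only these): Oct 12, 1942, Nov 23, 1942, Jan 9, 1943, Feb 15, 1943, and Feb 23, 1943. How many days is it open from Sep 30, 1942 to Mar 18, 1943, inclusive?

Sep 30, 1942 is a Wednesday.
From Sep 30, 1942 to Mar 18, 1943 is 170 days inclusive.
170 = 7 × 24 + 2, so there are 24 full weeks plus 2 extra days.
Each full week contributes 5 weekdays (Mon–Fri): 24 × 5 = 120.
The 2 extra days are Wed, Thu — 2 of them qualify.
Total: 120 + 2 = 122.
Holidays: Oct 12, 1942 (Mon); Nov 23, 1942 (Mon); Jan 9, 1943 (Sat); Feb 15, 1943 (Mon); Feb 23, 1943 (Tue).
4 of the 5 holidays fall on weekdays; the rest are weekends and were already excluded.
Business days: 122 − 4 = 118.

118 working days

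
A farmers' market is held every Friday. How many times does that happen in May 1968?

5

1968-05-01 is a Wednesday.
That's 31 days from start to end, counting both.
31 = 7 × 4 + 3, so there are 4 full weeks plus 3 extra days.
Each full week contributes one Friday: 4 so far.
The 3 extra days are Wednesday, Thursday, Friday — 1 of them qualifies.
Total: 4 + 1 = 5.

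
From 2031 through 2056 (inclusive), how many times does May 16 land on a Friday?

4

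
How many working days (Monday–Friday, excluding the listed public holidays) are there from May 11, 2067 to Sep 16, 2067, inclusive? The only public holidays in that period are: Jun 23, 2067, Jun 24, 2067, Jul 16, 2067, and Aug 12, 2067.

May 11, 2067 is a Wednesday.
The range spans 129 days (inclusive of both endpoints).
129 = 7 × 18 + 3, so there are 18 full weeks plus 3 extra days.
Each full week contributes 5 weekdays (Mon–Fri): 18 × 5 = 90.
The 3 extra days are Wed, Thu, Fri — 3 of them qualify.
Total: 90 + 3 = 93.
Holidays: Jun 23, 2067 (Thu); Jun 24, 2067 (Fri); Jul 16, 2067 (Sat); Aug 12, 2067 (Fri).
3 of the 4 holidays fall on weekdays; the rest are weekends and were already excluded.
Business days: 93 − 3 = 90.

90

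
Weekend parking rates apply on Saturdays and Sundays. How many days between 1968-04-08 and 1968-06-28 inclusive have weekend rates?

1968-04-08 is a Monday.
That's 82 days from start to end, counting both.
82 = 7 × 11 + 5, so there are 11 full weeks plus 5 extra days.
Each full week contributes 2 weekend days (Sat, Sun): 11 × 2 = 22.
The 5 extra days are Mon, Tue, Wed, Thu, Fri — none qualify.
Total: 22 + 0 = 22.

22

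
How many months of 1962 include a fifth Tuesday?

4

A month has five Tuesdays exactly when Tuesday falls within its first (length − 28) days.
Jan: 31 days, starts Mon → 5 of Mon, Tue, Wed ✓
Feb: 28 days, starts Thu → 5 of (none)
Mar: 31 days, starts Thu → 5 of Thu, Fri, Sat
Apr: 30 days, starts Sun → 5 of Sun, Mon
May: 31 days, starts Tue → 5 of Tue, Wed, Thu ✓
Jun: 30 days, starts Fri → 5 of Fri, Sat
Jul: 31 days, starts Sun → 5 of Sun, Mon, Tue ✓
Aug: 31 days, starts Wed → 5 of Wed, Thu, Fri
Sep: 30 days, starts Sat → 5 of Sat, Sun
Oct: 31 days, starts Mon → 5 of Mon, Tue, Wed ✓
Nov: 30 days, starts Thu → 5 of Thu, Fri
Dec: 31 days, starts Sat → 5 of Sat, Sun, Mon
Months with five Tuesdays: Jan, May, Jul, Oct.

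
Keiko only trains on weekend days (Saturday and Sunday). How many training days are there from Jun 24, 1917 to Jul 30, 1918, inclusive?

115

Jun 24, 1917 is a Sunday.
The range spans 402 days (inclusive of both endpoints).
402 = 7 × 57 + 3, so there are 57 full weeks plus 3 extra days.
Each full week contributes 2 weekend days (Sat, Sun): 57 × 2 = 114.
The 3 extra days are Sunday, Monday, Tuesday — 1 of them qualifies.
Total: 114 + 1 = 115.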